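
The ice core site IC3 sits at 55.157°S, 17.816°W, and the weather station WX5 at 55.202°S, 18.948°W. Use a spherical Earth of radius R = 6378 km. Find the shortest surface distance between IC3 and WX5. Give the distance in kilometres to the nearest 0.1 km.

Δφ = -0.0450°,  Δλ = -1.1320°
a = sin²(Δφ/2) + cos φ₁ cos φ₂ sin²(Δλ/2) = 0.000032
c = 2·arcsin(√a) = 0.011309 rad = 0.6479°
d = R·c = 6378 × 0.011309 = 72.1 km

72.1 km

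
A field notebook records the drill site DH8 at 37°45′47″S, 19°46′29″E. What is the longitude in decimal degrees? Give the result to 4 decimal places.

19.7747°E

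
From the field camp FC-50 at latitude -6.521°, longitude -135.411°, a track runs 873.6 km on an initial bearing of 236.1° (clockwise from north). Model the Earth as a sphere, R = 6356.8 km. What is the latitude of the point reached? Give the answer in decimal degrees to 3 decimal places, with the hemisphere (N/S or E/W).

δ = d/R = 873.6/6356.8 = 0.137428 rad
φ₂ = arcsin(sin φ₁ cos δ + cos φ₁ sin δ cos θ)
   = arcsin(-0.11357·0.99057 + 0.99353·0.13700·-0.55775) = -10.86006°
λ₂ = λ₁ + atan2(sin θ sin δ cos φ₁, cos δ − sin φ₁ sin φ₂) = -142.05970°

10.860°S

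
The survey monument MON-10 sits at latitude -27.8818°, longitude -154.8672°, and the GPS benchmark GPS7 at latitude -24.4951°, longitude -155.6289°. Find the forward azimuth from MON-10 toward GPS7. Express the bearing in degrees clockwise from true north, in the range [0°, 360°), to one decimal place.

348.4°

Δλ = -0.7617°
y = sin Δλ · cos φ₂ = -0.012097
x = cos φ₁ sin φ₂ − sin φ₁ cos φ₂ cos Δλ = 0.059037
θ = atan2(y, x) = -11.5802° → 348.4198° (mod 360°)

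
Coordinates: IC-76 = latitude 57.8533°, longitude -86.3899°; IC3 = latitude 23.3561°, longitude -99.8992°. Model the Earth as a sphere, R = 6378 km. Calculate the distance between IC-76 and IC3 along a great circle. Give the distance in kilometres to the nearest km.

Δφ = -34.4972°,  Δλ = -13.5093°
a = sin²(Δφ/2) + cos φ₁ cos φ₂ sin²(Δλ/2) = 0.094681
c = 2·arcsin(√a) = 0.625555 rad = 35.8417°
d = R·c = 6378 × 0.625555 = 3989.8 km

3990 km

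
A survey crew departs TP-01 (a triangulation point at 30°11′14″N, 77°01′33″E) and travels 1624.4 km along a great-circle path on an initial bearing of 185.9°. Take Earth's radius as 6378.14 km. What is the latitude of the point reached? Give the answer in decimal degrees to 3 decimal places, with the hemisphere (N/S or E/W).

15.664°N

TP-01: φ = +30.18722°, λ = +77.02583°
δ = d/R = 1624.4/6378.14 = 0.254682 rad
φ₂ = arcsin(sin φ₁ cos δ + cos φ₁ sin δ cos θ)
   = arcsin(0.50283·0.96774 + 0.86439·0.25194·-0.99470) = 15.66363°
λ₂ = λ₁ + atan2(sin θ sin δ cos φ₁, cos δ − sin φ₁ sin φ₂) = 75.48461°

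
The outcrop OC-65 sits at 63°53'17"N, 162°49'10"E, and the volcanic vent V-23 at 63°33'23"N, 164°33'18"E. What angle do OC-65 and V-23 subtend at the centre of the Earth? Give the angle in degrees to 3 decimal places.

OC-65: φ = +63.88806°, λ = +162.81944°
V-23: φ = +63.55639°, λ = +164.55500°
Δφ = -0.3317°,  Δλ = 1.7356°
a = sin²(Δφ/2) + cos φ₁ cos φ₂ sin²(Δλ/2) = 0.000053
c = 2·arcsin(√a) = 0.014606 rad = 0.8369°

0.837°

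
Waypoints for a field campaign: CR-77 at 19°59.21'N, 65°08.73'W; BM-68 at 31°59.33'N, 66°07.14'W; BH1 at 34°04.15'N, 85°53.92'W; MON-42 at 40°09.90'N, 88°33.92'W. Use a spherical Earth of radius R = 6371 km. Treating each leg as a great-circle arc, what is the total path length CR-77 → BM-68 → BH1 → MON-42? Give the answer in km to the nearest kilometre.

3911 km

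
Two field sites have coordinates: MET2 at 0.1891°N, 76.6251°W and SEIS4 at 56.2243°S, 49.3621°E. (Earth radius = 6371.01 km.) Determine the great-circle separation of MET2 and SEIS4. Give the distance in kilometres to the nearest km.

12146 km

Δφ = -56.4134°,  Δλ = 125.9872°
a = sin²(Δφ/2) + cos φ₁ cos φ₂ sin²(Δλ/2) = 0.664708
c = 2·arcsin(√a) = 1.906482 rad = 109.2333°
d = R·c = 6371.01 × 1.906482 = 12146.2 km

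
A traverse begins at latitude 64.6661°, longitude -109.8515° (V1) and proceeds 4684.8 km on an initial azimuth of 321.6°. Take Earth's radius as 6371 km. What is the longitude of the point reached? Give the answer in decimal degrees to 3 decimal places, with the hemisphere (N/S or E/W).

139.402°E

δ = d/R = 4684.8/6371 = 0.735332 rad
φ₂ = arcsin(sin φ₁ cos δ + cos φ₁ sin δ cos θ)
   = arcsin(0.90383·0.74161 + 0.42789·0.67083·0.78369) = 63.53958°
λ₂ = λ₁ + atan2(sin θ sin δ cos φ₁, cos δ − sin φ₁ sin φ₂) = 139.40197°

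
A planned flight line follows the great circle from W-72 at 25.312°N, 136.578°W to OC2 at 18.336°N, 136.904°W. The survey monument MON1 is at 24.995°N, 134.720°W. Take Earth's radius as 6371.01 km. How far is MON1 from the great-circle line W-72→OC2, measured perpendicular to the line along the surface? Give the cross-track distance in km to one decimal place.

188.6 km

δ₁₃ = central angle W-72→MON1 = 0.029870 rad  (haversine)
θ₁₃ = bearing W-72→MON1 = 100.278°,  θ₁₂ = bearing W-72→OC2 = 182.546°
dₓₜ = R·arcsin(sin δ₁₃ · sin(θ₁₃ − θ₁₂)) = 6371.01·arcsin(0.02987·sin(-82.268°)) = -188.569 km
|dₓₜ| = 188.569 km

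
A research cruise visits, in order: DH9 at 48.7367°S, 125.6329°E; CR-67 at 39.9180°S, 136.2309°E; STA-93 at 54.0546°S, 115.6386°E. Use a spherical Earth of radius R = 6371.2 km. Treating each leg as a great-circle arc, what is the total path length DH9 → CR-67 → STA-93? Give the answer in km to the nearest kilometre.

DH9→CR-67: c = 0.202584 rad, d = 1290.71 km
CR-67→STA-93: c = 0.345370 rad, d = 2200.42 km
Total = 1290.71 + 2200.42 = 3491.13 km

3491 km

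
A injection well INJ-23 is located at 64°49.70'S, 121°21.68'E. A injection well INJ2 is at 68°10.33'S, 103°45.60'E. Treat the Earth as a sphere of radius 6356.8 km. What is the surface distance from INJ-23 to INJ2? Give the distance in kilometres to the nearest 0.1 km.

INJ-23: φ = -64.82833°, λ = +121.36133°
INJ2: φ = -68.17217°, λ = +103.76000°
Δφ = -3.3438°,  Δλ = -17.6013°
a = sin²(Δφ/2) + cos φ₁ cos φ₂ sin²(Δλ/2) = 0.004553
c = 2·arcsin(√a) = 0.135057 rad = 7.7382°
d = R·c = 6356.8 × 0.135057 = 858.5 km

858.5 km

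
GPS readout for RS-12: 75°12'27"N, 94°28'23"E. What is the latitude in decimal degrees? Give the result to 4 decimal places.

75.2075°N

75° + 12′/60 + 27″/3600 = 75 + 0.20000 + 0.00750 = 75.2075°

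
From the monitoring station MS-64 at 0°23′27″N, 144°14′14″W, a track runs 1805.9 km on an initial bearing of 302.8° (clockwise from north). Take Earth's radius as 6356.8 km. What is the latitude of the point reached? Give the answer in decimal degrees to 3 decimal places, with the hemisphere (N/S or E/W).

9.113°N

MS-64: φ = +0.39083°, λ = -144.23722°
δ = d/R = 1805.9/6356.8 = 0.284089 rad
φ₂ = arcsin(sin φ₁ cos δ + cos φ₁ sin δ cos θ)
   = arcsin(0.00682·0.95992 + 0.99998·0.28028·0.54171) = 9.11266°
λ₂ = λ₁ + atan2(sin θ sin δ cos φ₁, cos δ − sin φ₁ sin φ₂) = -158.04165°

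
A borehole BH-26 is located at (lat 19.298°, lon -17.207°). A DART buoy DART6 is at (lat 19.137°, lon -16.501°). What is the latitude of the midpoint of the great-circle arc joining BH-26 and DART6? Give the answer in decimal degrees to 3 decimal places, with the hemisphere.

19.218°N

Bx = cos φ₂ cos Δλ = 0.944666,  By = cos φ₂ sin Δλ = 0.011641
φₘ = atan2(sin φ₁ + sin φ₂, √((cos φ₁ + Bx)² + By²)) = 19.21784°
λₘ = λ₁ + atan2(By, cos φ₁ + Bx) = -16.85383°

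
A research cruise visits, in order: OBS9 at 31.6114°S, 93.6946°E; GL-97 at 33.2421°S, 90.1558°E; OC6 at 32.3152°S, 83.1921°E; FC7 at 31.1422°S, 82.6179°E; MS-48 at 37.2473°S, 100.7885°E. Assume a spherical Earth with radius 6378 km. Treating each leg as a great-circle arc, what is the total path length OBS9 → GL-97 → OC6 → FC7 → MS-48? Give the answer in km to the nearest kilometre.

2982 km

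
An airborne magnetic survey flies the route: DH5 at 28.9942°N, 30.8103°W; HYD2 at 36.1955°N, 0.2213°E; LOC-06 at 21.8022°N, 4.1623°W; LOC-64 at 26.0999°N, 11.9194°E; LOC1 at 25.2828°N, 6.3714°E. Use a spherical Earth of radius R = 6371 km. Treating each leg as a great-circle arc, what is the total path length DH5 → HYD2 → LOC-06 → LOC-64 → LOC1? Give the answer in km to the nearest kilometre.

6921 km

DH5→HYD2: c = 0.471053 rad, d = 3001.08 km
HYD2→LOC-06: c = 0.259882 rad, d = 1655.71 km
LOC-06→LOC-64: c = 0.267026 rad, d = 1701.22 km
LOC-64→LOC1: c = 0.088409 rad, d = 563.25 km
Total = 3001.08 + 1655.71 + 1701.22 + 563.25 = 6921.26 km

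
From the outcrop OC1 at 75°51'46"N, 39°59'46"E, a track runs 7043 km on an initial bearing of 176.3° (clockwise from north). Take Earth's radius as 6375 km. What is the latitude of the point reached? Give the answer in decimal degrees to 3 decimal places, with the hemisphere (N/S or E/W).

12.590°N

OC1: φ = +75.86278°, λ = +39.99611°
δ = d/R = 7043/6375 = 1.104784 rad
φ₂ = arcsin(sin φ₁ cos δ + cos φ₁ sin δ cos θ)
   = arcsin(0.96971·0.44933 + 0.24425·0.89337·-0.99792) = 12.59000°
λ₂ = λ₁ + atan2(sin θ sin δ cos φ₁, cos δ − sin φ₁ sin φ₂) = 43.38263°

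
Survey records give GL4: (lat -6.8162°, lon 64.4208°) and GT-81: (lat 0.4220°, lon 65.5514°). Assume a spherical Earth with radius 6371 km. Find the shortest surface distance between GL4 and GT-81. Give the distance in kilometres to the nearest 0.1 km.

814.6 km

Δφ = 7.2382°,  Δλ = 1.1306°
a = sin²(Δφ/2) + cos φ₁ cos φ₂ sin²(Δλ/2) = 0.004081
c = 2·arcsin(√a) = 0.127855 rad = 7.3256°
d = R·c = 6371 × 0.127855 = 814.6 km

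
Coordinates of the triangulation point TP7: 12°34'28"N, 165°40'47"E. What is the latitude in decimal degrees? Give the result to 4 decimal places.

12° + 34′/60 + 28″/3600 = 12 + 0.56667 + 0.00778 = 12.5744°

12.5744°N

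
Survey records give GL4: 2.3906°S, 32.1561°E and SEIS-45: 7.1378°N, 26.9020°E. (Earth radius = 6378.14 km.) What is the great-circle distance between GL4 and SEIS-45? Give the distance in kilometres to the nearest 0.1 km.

Δφ = 9.5284°,  Δλ = -5.2541°
a = sin²(Δφ/2) + cos φ₁ cos φ₂ sin²(Δλ/2) = 0.008981
c = 2·arcsin(√a) = 0.189820 rad = 10.8759°
d = R·c = 6378.14 × 0.189820 = 1210.7 km

1210.7 km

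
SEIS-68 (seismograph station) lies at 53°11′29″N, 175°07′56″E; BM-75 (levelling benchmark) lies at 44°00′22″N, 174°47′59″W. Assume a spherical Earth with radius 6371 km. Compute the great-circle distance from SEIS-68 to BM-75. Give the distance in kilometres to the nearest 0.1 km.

1258.9 km

SEIS-68: φ = +53.19139°, λ = +175.13222°
BM-75: φ = +44.00611°, λ = -174.79972°
Δφ = -9.1853°,  Δλ = 10.0681°
a = sin²(Δφ/2) + cos φ₁ cos φ₂ sin²(Δλ/2) = 0.009729
c = 2·arcsin(√a) = 0.197597 rad = 11.3215°
d = R·c = 6371 × 0.197597 = 1258.9 km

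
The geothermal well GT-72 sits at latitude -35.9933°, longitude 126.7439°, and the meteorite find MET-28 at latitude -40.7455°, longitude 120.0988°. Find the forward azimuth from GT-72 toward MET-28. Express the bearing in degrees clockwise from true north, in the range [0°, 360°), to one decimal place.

Δλ = -6.6451°
y = sin Δλ · cos φ₂ = -0.087671
x = cos φ₁ sin φ₂ − sin φ₁ cos φ₂ cos Δλ = -0.085838
θ = atan2(y, x) = -134.3947° → 225.6053° (mod 360°)

225.6°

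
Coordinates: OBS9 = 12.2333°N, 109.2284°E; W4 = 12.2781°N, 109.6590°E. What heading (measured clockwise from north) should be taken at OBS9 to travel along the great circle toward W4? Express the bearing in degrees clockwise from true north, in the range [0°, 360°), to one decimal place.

Δλ = 0.4306°
y = sin Δλ · cos φ₂ = 0.007343
x = cos φ₁ sin φ₂ − sin φ₁ cos φ₂ cos Δλ = 0.000788
θ = atan2(y, x) = 83.8771° → 83.8771° (mod 360°)

83.9°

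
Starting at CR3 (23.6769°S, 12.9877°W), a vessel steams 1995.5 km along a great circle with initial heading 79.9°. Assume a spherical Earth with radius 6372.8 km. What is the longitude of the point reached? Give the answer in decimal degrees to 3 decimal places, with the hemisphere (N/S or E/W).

5.770°E

δ = d/R = 1995.5/6372.8 = 0.313128 rad
φ₂ = arcsin(sin φ₁ cos δ + cos φ₁ sin δ cos θ)
   = arcsin(-0.40158·0.95137 + 0.91582·0.30804·0.17537) = -19.42542°
λ₂ = λ₁ + atan2(sin θ sin δ cos φ₁, cos δ − sin φ₁ sin φ₂) = 5.77004°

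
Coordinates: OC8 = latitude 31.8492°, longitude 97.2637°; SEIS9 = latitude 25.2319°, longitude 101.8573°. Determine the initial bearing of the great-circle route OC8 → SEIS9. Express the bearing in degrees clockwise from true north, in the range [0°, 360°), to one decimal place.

147.5°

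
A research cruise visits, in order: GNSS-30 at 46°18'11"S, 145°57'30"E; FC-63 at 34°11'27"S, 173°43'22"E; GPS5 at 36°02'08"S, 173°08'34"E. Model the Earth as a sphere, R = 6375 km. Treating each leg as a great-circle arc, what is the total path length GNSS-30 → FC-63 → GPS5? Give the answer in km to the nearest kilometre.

GNSS-30: φ = -46.30306°, λ = +145.95833°
FC-63: φ = -34.19083°, λ = +173.72278°
GPS5: φ = -36.03556°, λ = +173.14278°
GNSS-30→FC-63: c = 0.422789 rad, d = 2695.28 km
FC-63→GPS5: c = 0.033244 rad, d = 211.93 km
Total = 2695.28 + 211.93 = 2907.21 km

2907 km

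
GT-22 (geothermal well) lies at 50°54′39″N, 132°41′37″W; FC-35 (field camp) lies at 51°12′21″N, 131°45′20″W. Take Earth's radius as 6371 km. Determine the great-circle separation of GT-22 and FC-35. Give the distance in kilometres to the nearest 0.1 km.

73.3 km

GT-22: φ = +50.91083°, λ = -132.69361°
FC-35: φ = +51.20583°, λ = -131.75556°
Δφ = 0.2950°,  Δλ = 0.9381°
a = sin²(Δφ/2) + cos φ₁ cos φ₂ sin²(Δλ/2) = 0.000033
c = 2·arcsin(√a) = 0.011506 rad = 0.6593°
d = R·c = 6371 × 0.011506 = 73.3 km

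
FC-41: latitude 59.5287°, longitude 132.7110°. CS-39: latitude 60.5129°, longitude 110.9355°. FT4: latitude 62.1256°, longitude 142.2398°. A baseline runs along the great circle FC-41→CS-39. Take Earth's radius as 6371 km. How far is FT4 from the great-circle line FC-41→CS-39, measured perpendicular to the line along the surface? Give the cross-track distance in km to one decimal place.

δ₁₃ = central angle FC-41→FT4 = 0.092750 rad  (haversine)
θ₁₃ = bearing FC-41→FT4 = 56.685°,  θ₁₂ = bearing FC-41→CS-39 = 284.566°
dₓₜ = R·arcsin(sin δ₁₃ · sin(θ₁₃ − θ₁₂)) = 6371·arcsin(0.09262·sin(-227.881°)) = 438.025 km
|dₓₜ| = 438.025 km

438.0 km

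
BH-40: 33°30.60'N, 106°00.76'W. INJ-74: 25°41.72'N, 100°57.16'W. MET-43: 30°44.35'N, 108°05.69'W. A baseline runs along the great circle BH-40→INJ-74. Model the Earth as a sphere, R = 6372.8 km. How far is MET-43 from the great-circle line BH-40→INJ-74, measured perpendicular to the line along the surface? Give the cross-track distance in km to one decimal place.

327.4 km

BH-40: φ = +33.51000°, λ = -106.01267°
INJ-74: φ = +25.69533°, λ = -100.95267°
MET-43: φ = +30.73917°, λ = -108.09483°
δ₁₃ = central angle BH-40→MET-43 = 0.057319 rad  (haversine)
θ₁₃ = bearing BH-40→MET-43 = 213.032°,  θ₁₂ = bearing BH-40→INJ-74 = 149.333°
dₓₜ = R·arcsin(sin δ₁₃ · sin(θ₁₃ − θ₁₂)) = 6372.8·arcsin(0.05729·sin(63.699°)) = 327.434 km
|dₓₜ| = 327.434 km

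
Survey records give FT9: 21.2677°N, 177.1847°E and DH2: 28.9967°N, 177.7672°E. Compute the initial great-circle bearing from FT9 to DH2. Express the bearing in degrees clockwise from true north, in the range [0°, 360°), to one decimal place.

Δλ = 0.5825°
y = sin Δλ · cos φ₂ = 0.008892
x = cos φ₁ sin φ₂ − sin φ₁ cos φ₂ cos Δλ = 0.134504
θ = atan2(y, x) = 3.7823° → 3.7823° (mod 360°)

3.8°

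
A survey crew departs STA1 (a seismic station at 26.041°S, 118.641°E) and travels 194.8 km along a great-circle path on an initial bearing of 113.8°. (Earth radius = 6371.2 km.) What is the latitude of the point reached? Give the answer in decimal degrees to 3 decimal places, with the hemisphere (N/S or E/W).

δ = d/R = 194.8/6371.2 = 0.030575 rad
φ₂ = arcsin(sin φ₁ cos δ + cos φ₁ sin δ cos θ)
   = arcsin(-0.43901·0.99953 + 0.89848·0.03057·-0.40355) = -26.73683°
λ₂ = λ₁ + atan2(sin θ sin δ cos φ₁, cos δ − sin φ₁ sin φ₂) = 120.43575°

26.737°S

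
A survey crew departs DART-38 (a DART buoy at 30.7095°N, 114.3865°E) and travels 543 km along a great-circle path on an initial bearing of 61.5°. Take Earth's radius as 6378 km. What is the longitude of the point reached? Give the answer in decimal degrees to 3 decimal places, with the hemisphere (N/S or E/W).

δ = d/R = 543/6378 = 0.085136 rad
φ₂ = arcsin(sin φ₁ cos δ + cos φ₁ sin δ cos θ)
   = arcsin(0.51069·0.99638 + 0.85977·0.08503·0.47716) = 32.93727°
λ₂ = λ₁ + atan2(sin θ sin δ cos φ₁, cos δ − sin φ₁ sin φ₂) = 119.49493°

119.495°E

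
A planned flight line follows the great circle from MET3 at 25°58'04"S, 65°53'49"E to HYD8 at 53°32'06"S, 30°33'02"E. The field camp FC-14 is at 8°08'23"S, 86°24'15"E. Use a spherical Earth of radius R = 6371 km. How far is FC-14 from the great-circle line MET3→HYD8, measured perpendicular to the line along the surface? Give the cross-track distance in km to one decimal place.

MET3: φ = -25.96778°, λ = +65.89694°
HYD8: φ = -53.53500°, λ = +30.55056°
FC-14: φ = -8.13972°, λ = +86.40417°
δ₁₃ = central angle MET3→FC-14 = 0.461064 rad  (haversine)
θ₁₃ = bearing MET3→FC-14 = 51.214°,  θ₁₂ = bearing MET3→HYD8 = 213.948°
dₓₜ = R·arcsin(sin δ₁₃ · sin(θ₁₃ − θ₁₂)) = 6371·arcsin(0.44490·sin(-162.734°)) = -843.773 km
|dₓₜ| = 843.773 km

843.8 km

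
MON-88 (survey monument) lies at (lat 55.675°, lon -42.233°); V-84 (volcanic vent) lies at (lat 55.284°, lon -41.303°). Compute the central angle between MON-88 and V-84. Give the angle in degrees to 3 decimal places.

Δφ = -0.3910°,  Δλ = 0.9300°
a = sin²(Δφ/2) + cos φ₁ cos φ₂ sin²(Δλ/2) = 0.000033
c = 2·arcsin(√a) = 0.011453 rad = 0.6562°

0.656°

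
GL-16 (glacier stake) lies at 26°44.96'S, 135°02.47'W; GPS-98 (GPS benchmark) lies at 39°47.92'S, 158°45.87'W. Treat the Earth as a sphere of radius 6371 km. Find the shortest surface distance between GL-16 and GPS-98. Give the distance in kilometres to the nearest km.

2627 km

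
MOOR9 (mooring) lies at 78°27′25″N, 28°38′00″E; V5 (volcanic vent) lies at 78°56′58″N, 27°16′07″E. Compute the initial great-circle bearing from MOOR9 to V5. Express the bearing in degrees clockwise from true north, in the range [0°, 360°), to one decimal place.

MOOR9: φ = +78.45694°, λ = +28.63333°
V5: φ = +78.94944°, λ = +27.26861°
Δλ = -1.3647°
y = sin Δλ · cos φ₂ = -0.004565
x = cos φ₁ sin φ₂ − sin φ₁ cos φ₂ cos Δλ = 0.008649
θ = atan2(y, x) = -27.8259° → 332.1741° (mod 360°)

332.2°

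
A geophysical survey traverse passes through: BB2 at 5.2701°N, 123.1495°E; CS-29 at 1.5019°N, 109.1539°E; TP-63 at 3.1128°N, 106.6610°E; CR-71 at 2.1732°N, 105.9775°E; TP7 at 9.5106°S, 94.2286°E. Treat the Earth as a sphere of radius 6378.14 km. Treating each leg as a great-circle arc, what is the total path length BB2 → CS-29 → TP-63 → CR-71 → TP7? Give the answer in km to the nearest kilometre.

BB2→CS-29: c = 0.252511 rad, d = 1610.55 km
CS-29→TP-63: c = 0.051772 rad, d = 330.21 km
TP-63→CR-71: c = 0.020272 rad, d = 129.29 km
CR-71→TP7: c = 0.288638 rad, d = 1840.98 km
Total = 1610.55 + 330.21 + 129.29 + 1840.98 = 3911.03 km

3911 km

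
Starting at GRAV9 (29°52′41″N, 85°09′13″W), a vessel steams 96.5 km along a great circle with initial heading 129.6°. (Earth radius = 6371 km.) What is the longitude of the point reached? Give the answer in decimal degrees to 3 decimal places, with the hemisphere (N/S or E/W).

GRAV9: φ = +29.87806°, λ = -85.15361°
δ = d/R = 96.5/6371 = 0.015147 rad
φ₂ = arcsin(sin φ₁ cos δ + cos φ₁ sin δ cos θ)
   = arcsin(0.49816·0.99989 + 0.86709·0.01515·-0.63742) = 29.32265°
λ₂ = λ₁ + atan2(sin θ sin δ cos φ₁, cos δ − sin φ₁ sin φ₂) = -84.38667°

84.387°W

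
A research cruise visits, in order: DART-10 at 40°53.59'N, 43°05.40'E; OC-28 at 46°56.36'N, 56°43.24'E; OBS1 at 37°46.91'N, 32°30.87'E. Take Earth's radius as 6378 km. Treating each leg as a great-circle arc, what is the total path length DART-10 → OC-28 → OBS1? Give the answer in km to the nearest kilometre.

DART-10: φ = +40.89317°, λ = +43.09000°
OC-28: φ = +46.93933°, λ = +56.72067°
OBS1: φ = +37.78183°, λ = +32.51450°
DART-10→OC-28: c = 0.200834 rad, d = 1280.92 km
OC-28→OBS1: c = 0.348728 rad, d = 2224.18 km
Total = 1280.92 + 2224.18 = 3505.10 km

3505 km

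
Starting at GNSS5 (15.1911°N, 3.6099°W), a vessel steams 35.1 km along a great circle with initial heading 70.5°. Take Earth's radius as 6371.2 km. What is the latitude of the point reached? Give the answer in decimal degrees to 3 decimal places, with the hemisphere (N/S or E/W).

δ = d/R = 35.1/6371.2 = 0.005509 rad
φ₂ = arcsin(sin φ₁ cos δ + cos φ₁ sin δ cos θ)
   = arcsin(0.26204·0.99998 + 0.96506·0.00551·0.33381) = 15.29626°
λ₂ = λ₁ + atan2(sin θ sin δ cos φ₁, cos δ − sin φ₁ sin φ₂) = -3.30143°

15.296°N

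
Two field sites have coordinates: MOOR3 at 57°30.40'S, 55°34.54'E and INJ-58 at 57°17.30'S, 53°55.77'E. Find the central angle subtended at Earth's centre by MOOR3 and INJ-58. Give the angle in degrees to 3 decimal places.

0.913°

MOOR3: φ = -57.50667°, λ = +55.57567°
INJ-58: φ = -57.28833°, λ = +53.92950°
Δφ = 0.2183°,  Δλ = -1.6462°
a = sin²(Δφ/2) + cos φ₁ cos φ₂ sin²(Δλ/2) = 0.000064
c = 2·arcsin(√a) = 0.015942 rad = 0.9134°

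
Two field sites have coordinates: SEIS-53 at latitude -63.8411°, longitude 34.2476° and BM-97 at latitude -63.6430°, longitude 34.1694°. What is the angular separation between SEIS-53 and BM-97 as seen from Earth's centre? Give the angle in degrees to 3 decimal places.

0.201°

Δφ = 0.1981°,  Δλ = -0.0782°
a = sin²(Δφ/2) + cos φ₁ cos φ₂ sin²(Δλ/2) = 0.000003
c = 2·arcsin(√a) = 0.003510 rad = 0.2011°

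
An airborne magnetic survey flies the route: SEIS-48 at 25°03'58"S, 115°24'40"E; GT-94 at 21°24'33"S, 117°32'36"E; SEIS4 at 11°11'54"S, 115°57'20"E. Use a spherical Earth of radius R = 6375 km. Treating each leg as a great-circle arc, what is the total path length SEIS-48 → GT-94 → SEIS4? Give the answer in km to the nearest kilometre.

1610 km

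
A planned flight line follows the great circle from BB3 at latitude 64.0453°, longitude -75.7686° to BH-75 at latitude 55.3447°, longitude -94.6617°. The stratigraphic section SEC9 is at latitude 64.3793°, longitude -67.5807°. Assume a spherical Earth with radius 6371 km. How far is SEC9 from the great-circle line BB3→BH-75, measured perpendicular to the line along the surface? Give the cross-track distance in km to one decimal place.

167.1 km

δ₁₃ = central angle BB3→SEC9 = 0.062398 rad  (haversine)
θ₁₃ = bearing BB3→SEC9 = 80.965°,  θ₁₂ = bearing BB3→BH-75 = 236.101°
dₓₜ = R·arcsin(sin δ₁₃ · sin(θ₁₃ − θ₁₂)) = 6371·arcsin(0.06236·sin(-155.136°)) = -167.064 km
|dₓₜ| = 167.064 km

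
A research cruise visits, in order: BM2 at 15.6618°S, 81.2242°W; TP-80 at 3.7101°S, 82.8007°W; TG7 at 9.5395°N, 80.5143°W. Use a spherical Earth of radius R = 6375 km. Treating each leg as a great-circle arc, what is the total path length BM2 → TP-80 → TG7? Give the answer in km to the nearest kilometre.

BM2→TP-80: c = 0.210346 rad, d = 1340.95 km
TP-80→TG7: c = 0.234643 rad, d = 1495.85 km
Total = 1340.95 + 1495.85 = 2836.80 km

2837 km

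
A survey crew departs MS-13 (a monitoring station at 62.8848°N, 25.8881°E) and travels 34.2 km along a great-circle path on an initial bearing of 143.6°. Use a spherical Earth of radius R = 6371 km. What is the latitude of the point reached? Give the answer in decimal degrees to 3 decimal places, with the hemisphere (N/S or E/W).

δ = d/R = 34.2/6371 = 0.005368 rad
φ₂ = arcsin(sin φ₁ cos δ + cos φ₁ sin δ cos θ)
   = arcsin(0.89009·0.99999 + 0.45578·0.00537·-0.80489) = 62.63668°
λ₂ = λ₁ + atan2(sin θ sin δ cos φ₁, cos δ − sin φ₁ sin φ₂) = 26.28519°

62.637°N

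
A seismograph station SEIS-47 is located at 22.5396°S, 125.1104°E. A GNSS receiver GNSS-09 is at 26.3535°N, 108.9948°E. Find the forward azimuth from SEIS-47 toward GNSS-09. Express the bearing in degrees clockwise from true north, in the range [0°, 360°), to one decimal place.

341.4°

Δλ = -16.1156°
y = sin Δλ · cos φ₂ = -0.248728
x = cos φ₁ sin φ₂ − sin φ₁ cos φ₂ cos Δλ = 0.739987
θ = atan2(y, x) = -18.5788° → 341.4212° (mod 360°)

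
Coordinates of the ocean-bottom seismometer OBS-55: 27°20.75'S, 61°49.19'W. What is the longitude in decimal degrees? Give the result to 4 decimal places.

61.8198°W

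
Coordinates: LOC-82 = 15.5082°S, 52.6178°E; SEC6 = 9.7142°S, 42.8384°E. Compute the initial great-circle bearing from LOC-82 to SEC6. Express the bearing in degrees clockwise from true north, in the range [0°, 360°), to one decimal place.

Δλ = -9.7794°
y = sin Δλ · cos φ₂ = -0.167420
x = cos φ₁ sin φ₂ − sin φ₁ cos φ₂ cos Δλ = 0.097123
θ = atan2(y, x) = -59.8814° → 300.1186° (mod 360°)

300.1°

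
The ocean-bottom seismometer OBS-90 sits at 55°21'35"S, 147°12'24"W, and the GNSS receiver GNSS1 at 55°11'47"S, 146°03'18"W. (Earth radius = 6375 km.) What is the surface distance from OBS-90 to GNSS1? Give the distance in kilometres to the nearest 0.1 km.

OBS-90: φ = -55.35972°, λ = -147.20667°
GNSS1: φ = -55.19639°, λ = -146.05500°
Δφ = 0.1633°,  Δλ = 1.1517°
a = sin²(Δφ/2) + cos φ₁ cos φ₂ sin²(Δλ/2) = 0.000035
c = 2·arcsin(√a) = 0.011798 rad = 0.6760°
d = R·c = 6375 × 0.011798 = 75.2 km

75.2 km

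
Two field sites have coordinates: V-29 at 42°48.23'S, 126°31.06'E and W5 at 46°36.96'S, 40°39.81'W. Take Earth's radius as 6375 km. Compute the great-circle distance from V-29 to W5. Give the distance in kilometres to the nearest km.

9998 km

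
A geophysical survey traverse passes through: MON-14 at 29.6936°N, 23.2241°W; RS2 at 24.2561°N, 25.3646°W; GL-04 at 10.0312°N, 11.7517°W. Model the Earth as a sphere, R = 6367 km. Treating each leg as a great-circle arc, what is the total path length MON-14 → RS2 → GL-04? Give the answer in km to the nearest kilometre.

2779 km

MON-14→RS2: c = 0.100566 rad, d = 640.30 km
RS2→GL-04: c = 0.335887 rad, d = 2138.59 km
Total = 640.30 + 2138.59 = 2778.90 km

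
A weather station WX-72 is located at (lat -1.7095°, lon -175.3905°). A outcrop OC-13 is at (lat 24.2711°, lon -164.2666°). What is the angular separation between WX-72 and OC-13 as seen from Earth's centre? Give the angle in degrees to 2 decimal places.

Δφ = 25.9806°,  Δλ = 11.1239°
a = sin²(Δφ/2) + cos φ₁ cos φ₂ sin²(Δλ/2) = 0.059089
c = 2·arcsin(√a) = 0.491082 rad = 28.1369°

28.14°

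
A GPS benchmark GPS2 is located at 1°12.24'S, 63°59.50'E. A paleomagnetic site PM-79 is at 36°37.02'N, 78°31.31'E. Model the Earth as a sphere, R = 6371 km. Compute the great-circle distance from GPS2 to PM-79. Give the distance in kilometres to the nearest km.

4465 km

GPS2: φ = -1.20400°, λ = +63.99167°
PM-79: φ = +36.61700°, λ = +78.52183°
Δφ = 37.8210°,  Δλ = 14.5302°
a = sin²(Δφ/2) + cos φ₁ cos φ₂ sin²(Δλ/2) = 0.117868
c = 2·arcsin(√a) = 0.700897 rad = 40.1584°
d = R·c = 6371 × 0.700897 = 4465.4 km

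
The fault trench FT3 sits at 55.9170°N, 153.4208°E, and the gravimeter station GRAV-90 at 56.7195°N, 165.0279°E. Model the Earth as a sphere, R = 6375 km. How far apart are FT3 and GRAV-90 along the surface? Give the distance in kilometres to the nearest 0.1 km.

Δφ = 0.8025°,  Δλ = 11.6071°
a = sin²(Δφ/2) + cos φ₁ cos φ₂ sin²(Δλ/2) = 0.003193
c = 2·arcsin(√a) = 0.113078 rad = 6.4789°
d = R·c = 6375 × 0.113078 = 720.9 km

720.9 km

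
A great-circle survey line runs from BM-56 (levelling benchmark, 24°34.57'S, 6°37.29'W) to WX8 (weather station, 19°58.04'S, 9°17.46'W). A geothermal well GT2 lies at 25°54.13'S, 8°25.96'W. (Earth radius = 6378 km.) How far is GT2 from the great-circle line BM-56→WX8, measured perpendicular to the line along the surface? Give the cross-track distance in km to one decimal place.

230.6 km

BM-56: φ = -24.57617°, λ = -6.62150°
WX8: φ = -19.96733°, λ = -9.29100°
GT2: φ = -25.90217°, λ = -8.43267°
δ₁₃ = central angle BM-56→GT2 = 0.036784 rad  (haversine)
θ₁₃ = bearing BM-56→GT2 = 230.630°,  θ₁₂ = bearing BM-56→WX8 = 331.291°
dₓₜ = R·arcsin(sin δ₁₃ · sin(θ₁₃ − θ₁₂)) = 6378·arcsin(0.03678·sin(-100.661°)) = -230.560 km
|dₓₜ| = 230.560 km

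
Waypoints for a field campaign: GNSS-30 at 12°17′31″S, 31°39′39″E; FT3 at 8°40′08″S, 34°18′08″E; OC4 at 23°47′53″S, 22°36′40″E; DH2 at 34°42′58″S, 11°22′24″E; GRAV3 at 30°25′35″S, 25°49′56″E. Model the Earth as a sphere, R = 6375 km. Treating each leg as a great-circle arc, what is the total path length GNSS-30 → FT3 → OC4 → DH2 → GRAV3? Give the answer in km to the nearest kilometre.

5655 km

GNSS-30: φ = -12.29194°, λ = +31.66083°
FT3: φ = -8.66889°, λ = +34.30222°
OC4: φ = -23.79806°, λ = +22.61111°
DH2: φ = -34.71611°, λ = +11.37333°
GRAV3: φ = -30.42639°, λ = +25.83222°
GNSS-30→FT3: c = 0.077800 rad, d = 495.97 km
FT3→OC4: c = 0.328352 rad, d = 2093.25 km
OC4→DH2: c = 0.255729 rad, d = 1630.27 km
DH2→GRAV3: c = 0.225200 rad, d = 1435.65 km
Total = 495.97 + 2093.25 + 1630.27 + 1435.65 = 5655.15 km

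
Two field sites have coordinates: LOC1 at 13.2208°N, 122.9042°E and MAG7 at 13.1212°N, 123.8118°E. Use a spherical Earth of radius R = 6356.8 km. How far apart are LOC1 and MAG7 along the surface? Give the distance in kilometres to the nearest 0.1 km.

Δφ = -0.0996°,  Δλ = 0.9076°
a = sin²(Δφ/2) + cos φ₁ cos φ₂ sin²(Δλ/2) = 0.000060
c = 2·arcsin(√a) = 0.015522 rad = 0.8893°
d = R·c = 6356.8 × 0.015522 = 98.7 km

98.7 km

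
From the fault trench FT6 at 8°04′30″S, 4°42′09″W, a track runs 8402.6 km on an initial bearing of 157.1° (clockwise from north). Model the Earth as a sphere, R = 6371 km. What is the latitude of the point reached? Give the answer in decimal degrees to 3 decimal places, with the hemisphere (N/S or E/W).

66.676°S

FT6: φ = -8.07500°, λ = -4.70250°
δ = d/R = 8402.6/6371 = 1.318882 rad
φ₂ = arcsin(sin φ₁ cos δ + cos φ₁ sin δ cos θ)
   = arcsin(-0.14047·0.24926 + 0.99009·0.96844·-0.92119) = -66.67562°
λ₂ = λ₁ + atan2(sin θ sin δ cos φ₁, cos δ − sin φ₁ sin φ₂) = 67.43113°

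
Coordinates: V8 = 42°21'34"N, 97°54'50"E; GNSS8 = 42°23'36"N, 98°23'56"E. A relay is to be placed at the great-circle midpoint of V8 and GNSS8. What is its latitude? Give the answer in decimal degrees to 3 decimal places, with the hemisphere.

V8: φ = +42.35944°, λ = +97.91389°
GNSS8: φ = +42.39333°, λ = +98.39889°
Bx = cos φ₂ cos Δλ = 0.738507,  By = cos φ₂ sin Δλ = 0.006252
φₘ = atan2(sin φ₁ + sin φ₂, √((cos φ₁ + Bx)² + By²)) = 42.37664°
λₘ = λ₁ + atan2(By, cos φ₁ + Bx) = 98.15632°

42.377°N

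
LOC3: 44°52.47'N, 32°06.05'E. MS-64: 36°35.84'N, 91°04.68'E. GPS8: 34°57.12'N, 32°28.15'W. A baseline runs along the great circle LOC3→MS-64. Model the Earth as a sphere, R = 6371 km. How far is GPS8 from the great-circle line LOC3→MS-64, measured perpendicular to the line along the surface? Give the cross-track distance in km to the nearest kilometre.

1894 km

LOC3: φ = +44.87450°, λ = +32.10083°
MS-64: φ = +36.59733°, λ = +91.07800°
GPS8: φ = +34.95200°, λ = -32.46917°
δ₁₃ = central angle LOC3→GPS8 = 0.858436 rad  (haversine)
θ₁₃ = bearing LOC3→GPS8 = 282.023°,  θ₁₂ = bearing LOC3→MS-64 = 79.256°
dₓₜ = R·arcsin(sin δ₁₃ · sin(θ₁₃ − θ₁₂)) = 6371·arcsin(0.75682·sin(202.768°)) = -1893.760 km
|dₓₜ| = 1893.760 km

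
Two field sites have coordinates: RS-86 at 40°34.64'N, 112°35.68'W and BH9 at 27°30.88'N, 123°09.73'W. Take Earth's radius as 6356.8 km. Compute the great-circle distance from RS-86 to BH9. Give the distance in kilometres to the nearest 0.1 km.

1741.7 km

RS-86: φ = +40.57733°, λ = -112.59467°
BH9: φ = +27.51467°, λ = -123.16217°
Δφ = -13.0627°,  Δλ = -10.5675°
a = sin²(Δφ/2) + cos φ₁ cos φ₂ sin²(Δλ/2) = 0.018651
c = 2·arcsin(√a) = 0.273992 rad = 15.6986°
d = R·c = 6356.8 × 0.273992 = 1741.7 km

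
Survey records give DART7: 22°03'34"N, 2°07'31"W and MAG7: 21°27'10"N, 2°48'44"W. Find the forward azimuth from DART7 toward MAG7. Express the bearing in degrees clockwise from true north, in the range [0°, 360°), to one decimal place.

DART7: φ = +22.05944°, λ = -2.12528°
MAG7: φ = +21.45278°, λ = -2.81222°
Δλ = -0.6869°
y = sin Δλ · cos φ₂ = -0.011159
x = cos φ₁ sin φ₂ − sin φ₁ cos φ₂ cos Δλ = -0.010563
θ = atan2(y, x) = -133.4295° → 226.5705° (mod 360°)

226.6°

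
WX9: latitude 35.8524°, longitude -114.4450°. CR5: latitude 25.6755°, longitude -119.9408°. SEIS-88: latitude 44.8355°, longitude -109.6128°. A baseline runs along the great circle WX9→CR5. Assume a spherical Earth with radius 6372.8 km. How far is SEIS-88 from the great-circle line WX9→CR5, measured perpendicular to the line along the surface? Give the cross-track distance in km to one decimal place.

104.7 km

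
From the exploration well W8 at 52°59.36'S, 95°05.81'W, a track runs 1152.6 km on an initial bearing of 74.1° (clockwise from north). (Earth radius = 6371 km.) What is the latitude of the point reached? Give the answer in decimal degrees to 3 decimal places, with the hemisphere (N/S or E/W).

W8: φ = -52.98933°, λ = -95.09683°
δ = d/R = 1152.6/6371 = 0.180914 rad
φ₂ = arcsin(sin φ₁ cos δ + cos φ₁ sin δ cos θ)
   = arcsin(-0.79852·0.98368 + 0.60196·0.17993·0.27396) = -49.09696°
λ₂ = λ₁ + atan2(sin θ sin δ cos φ₁, cos δ − sin φ₁ sin φ₂) = -79.77275°

49.097°S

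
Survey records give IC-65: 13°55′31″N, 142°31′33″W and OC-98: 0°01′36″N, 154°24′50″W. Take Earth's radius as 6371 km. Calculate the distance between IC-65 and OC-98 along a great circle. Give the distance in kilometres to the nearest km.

IC-65: φ = +13.92528°, λ = -142.52583°
OC-98: φ = +0.02667°, λ = -154.41389°
Δφ = -13.8986°,  Δλ = -11.8881°
a = sin²(Δφ/2) + cos φ₁ cos φ₂ sin²(Δλ/2) = 0.025048
c = 2·arcsin(√a) = 0.317866 rad = 18.2124°
d = R·c = 6371 × 0.317866 = 2025.1 km

2025 km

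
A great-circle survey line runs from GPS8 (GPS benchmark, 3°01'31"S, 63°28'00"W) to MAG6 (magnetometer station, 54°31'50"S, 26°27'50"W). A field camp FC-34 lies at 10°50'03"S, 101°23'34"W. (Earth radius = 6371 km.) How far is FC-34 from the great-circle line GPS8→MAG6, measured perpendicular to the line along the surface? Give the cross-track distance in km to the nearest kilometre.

GPS8: φ = -3.02528°, λ = -63.46667°
MAG6: φ = -54.53056°, λ = -26.46389°
FC-34: φ = -10.83417°, λ = -101.39278°
δ₁₃ = central angle GPS8→FC-34 = 0.670382 rad  (haversine)
θ₁₃ = bearing GPS8→FC-34 = 256.331°,  θ₁₂ = bearing GPS8→MAG6 = 156.120°
dₓₜ = R·arcsin(sin δ₁₃ · sin(θ₁₃ − θ₁₂)) = 6371·arcsin(0.62129·sin(100.211°)) = 4191.385 km
|dₓₜ| = 4191.385 km

4191 km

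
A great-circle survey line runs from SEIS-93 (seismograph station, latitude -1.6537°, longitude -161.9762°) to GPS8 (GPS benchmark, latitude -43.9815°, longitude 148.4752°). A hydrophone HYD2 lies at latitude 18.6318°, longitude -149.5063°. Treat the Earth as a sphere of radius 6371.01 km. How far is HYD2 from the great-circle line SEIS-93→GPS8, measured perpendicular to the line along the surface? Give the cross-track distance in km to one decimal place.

δ₁₃ = central angle SEIS-93→HYD2 = 0.413719 rad  (haversine)
θ₁₃ = bearing SEIS-93→HYD2 = 30.594°,  θ₁₂ = bearing SEIS-93→GPS8 = 218.815°
dₓₜ = R·arcsin(sin δ₁₃ · sin(θ₁₃ − θ₁₂)) = 6371.01·arcsin(0.40202·sin(-188.220°)) = 366.410 km
|dₓₜ| = 366.410 km

366.4 km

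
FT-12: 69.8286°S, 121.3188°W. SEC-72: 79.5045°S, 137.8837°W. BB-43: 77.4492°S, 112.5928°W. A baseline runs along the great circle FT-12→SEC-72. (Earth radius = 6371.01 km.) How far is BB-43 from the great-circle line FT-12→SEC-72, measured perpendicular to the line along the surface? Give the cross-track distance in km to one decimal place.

δ₁₃ = central angle FT-12→BB-43 = 0.139393 rad  (haversine)
θ₁₃ = bearing FT-12→BB-43 = 166.274°,  θ₁₂ = bearing FT-12→SEC-72 = 196.514°
dₓₜ = R·arcsin(sin δ₁₃ · sin(θ₁₃ − θ₁₂)) = 6371.01·arcsin(0.13894·sin(-30.239°)) = -446.163 km
|dₓₜ| = 446.163 km

446.2 km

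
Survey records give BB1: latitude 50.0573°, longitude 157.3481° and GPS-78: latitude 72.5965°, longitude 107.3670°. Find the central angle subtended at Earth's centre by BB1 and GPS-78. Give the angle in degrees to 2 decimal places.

Δφ = 22.5392°,  Δλ = -49.9811°
a = sin²(Δφ/2) + cos φ₁ cos φ₂ sin²(Δλ/2) = 0.072464
c = 2·arcsin(√a) = 0.545108 rad = 31.2324°

31.23°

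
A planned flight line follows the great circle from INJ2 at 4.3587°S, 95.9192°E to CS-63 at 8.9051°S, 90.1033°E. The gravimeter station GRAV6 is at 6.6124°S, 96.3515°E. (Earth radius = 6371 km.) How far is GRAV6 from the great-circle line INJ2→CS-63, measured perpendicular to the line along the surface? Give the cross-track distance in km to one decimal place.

225.8 km

δ₁₃ = central angle INJ2→GRAV6 = 0.040045 rad  (haversine)
θ₁₃ = bearing INJ2→GRAV6 = 169.210°,  θ₁₂ = bearing INJ2→CS-63 = 231.493°
dₓₜ = R·arcsin(sin δ₁₃ · sin(θ₁₃ − θ₁₂)) = 6371·arcsin(0.04003·sin(-62.283°)) = -225.838 km
|dₓₜ| = 225.838 km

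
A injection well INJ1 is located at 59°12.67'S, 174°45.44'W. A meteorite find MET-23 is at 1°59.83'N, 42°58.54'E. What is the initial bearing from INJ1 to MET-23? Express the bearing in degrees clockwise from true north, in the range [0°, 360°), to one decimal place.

222.8°

INJ1: φ = -59.21117°, λ = -174.75733°
MET-23: φ = +1.99717°, λ = +42.97567°
Δλ = -142.2670°
y = sin Δλ · cos φ₂ = -0.611611
x = cos φ₁ sin φ₂ − sin φ₁ cos φ₂ cos Δλ = -0.661154
θ = atan2(y, x) = -137.2291° → 222.7709° (mod 360°)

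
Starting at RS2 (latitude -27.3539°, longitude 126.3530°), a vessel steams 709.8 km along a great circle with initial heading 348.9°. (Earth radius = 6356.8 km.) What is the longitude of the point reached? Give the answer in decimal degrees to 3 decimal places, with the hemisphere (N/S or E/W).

δ = d/R = 709.8/6356.8 = 0.111660 rad
φ₂ = arcsin(sin φ₁ cos δ + cos φ₁ sin δ cos θ)
   = arcsin(-0.45949·0.99377 + 0.88819·0.11143·0.98129) = -21.06989°
λ₂ = λ₁ + atan2(sin θ sin δ cos φ₁, cos δ − sin φ₁ sin φ₂) = 125.03569°

125.036°E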